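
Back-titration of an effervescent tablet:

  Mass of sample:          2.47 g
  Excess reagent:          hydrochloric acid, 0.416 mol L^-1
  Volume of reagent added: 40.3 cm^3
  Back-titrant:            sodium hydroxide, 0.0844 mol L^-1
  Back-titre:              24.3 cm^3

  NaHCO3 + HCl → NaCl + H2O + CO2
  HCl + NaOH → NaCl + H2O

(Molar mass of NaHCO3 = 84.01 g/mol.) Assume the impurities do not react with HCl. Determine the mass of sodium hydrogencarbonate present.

1.24 g

n(HCl) added = 0.0403 × 0.416 = 0.0168 mol
n(NaOH) used in back-titration = 0.0243 × 0.0844 = 2.05 × 10^-3 mol
n(HCl) left over = 2.05 × 10^-3 mol (1:1 ratio)
n(HCl) consumed by analyte = 0.0168 − 2.05 × 10^-3 = 0.0147 mol
n(NaHCO3) = 0.0147 mol (1:1 ratio)
mass of NaHCO3 = 0.0147 × 84.01 = 1.24 g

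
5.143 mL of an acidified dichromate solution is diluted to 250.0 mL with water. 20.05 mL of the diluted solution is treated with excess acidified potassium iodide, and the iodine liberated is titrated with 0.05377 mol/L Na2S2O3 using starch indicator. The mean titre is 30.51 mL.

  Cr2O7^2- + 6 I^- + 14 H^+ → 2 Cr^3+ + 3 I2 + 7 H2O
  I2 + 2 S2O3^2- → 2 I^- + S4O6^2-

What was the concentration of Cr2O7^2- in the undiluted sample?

0.6629 mol/L

n(S2O3^2-) = 0.03051 × 0.05377 = 1.641 × 10^-3 mol
n(I2) = n(S2O3^2-)/2 = 8.203 × 10^-4 mol
From the 1:3 ratio, n(Cr2O7^2-) in the aliquot = 1/3 × 8.203 × 10^-4 = 2.734 × 10^-4 mol
[Cr2O7^2-]_dilute = 2.734 × 10^-4 / 0.02005 = 0.01364 mol/L
[Cr2O7^2-]_original = 0.01364 × 250.0/5.143 = 0.6629 mol/L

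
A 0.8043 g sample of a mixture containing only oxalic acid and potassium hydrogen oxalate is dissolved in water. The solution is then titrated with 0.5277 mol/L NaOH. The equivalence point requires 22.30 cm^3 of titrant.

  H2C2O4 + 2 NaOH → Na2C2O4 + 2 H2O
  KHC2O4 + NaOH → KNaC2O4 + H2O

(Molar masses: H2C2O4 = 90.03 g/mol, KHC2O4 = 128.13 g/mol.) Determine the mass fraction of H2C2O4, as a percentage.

n(NaOH) = 0.02230 × 0.5277 = 0.01177 mol
Let x = n(H2C2O4), y = n(KHC2O4).
Titrant: 2x + 1y = 0.01177;  mass: 90.03x + 128.13y = 0.8043
Solving, x = 4.232 × 10^-3 mol, y = 3.304 × 10^-3 mol
mass of H2C2O4 = 4.232 × 10^-3 × 90.03 = 0.3810 g
% H2C2O4 = 0.3810 / 0.8043 × 100 = 47.37 %

47.37 %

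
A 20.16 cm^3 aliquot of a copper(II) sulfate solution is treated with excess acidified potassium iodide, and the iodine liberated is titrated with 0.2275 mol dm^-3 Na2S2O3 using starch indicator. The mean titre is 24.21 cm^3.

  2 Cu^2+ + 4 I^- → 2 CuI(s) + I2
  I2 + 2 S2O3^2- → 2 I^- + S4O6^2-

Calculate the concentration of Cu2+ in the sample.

0.2732 mol/L

n(S2O3^2-) = 0.02421 × 0.2275 = 5.508 × 10^-3 mol
n(I2) = n(S2O3^2-)/2 = 2.754 × 10^-3 mol
From the 2:1 ratio, n(Cu2+) in the aliquot = 2/1 × 2.754 × 10^-3 = 5.508 × 10^-3 mol
[Cu2+] = 5.508 × 10^-3 / 0.02016 = 0.2732 mol/L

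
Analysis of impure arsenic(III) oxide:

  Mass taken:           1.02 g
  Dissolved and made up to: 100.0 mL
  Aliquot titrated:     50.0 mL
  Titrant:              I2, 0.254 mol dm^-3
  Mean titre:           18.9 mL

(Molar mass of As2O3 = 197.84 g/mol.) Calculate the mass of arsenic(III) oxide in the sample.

0.950 g

As2O3 + 2 I2 + 2 H2O → As2O5 + 4 HI
n(I2) per titration = 0.0189 × 0.254 = 4.80 × 10^-3 mol
From the 1:2 ratio, n(As2O3) in each aliquot = 1/2 × 4.80 × 10^-3 = 2.40 × 10^-3 mol
n(As2O3) in the whole flask = 2.40 × 10^-3 × 100.0/50.0 = 4.80 × 10^-3 mol
mass of As2O3 = 4.80 × 10^-3 × 197.84 = 0.950 g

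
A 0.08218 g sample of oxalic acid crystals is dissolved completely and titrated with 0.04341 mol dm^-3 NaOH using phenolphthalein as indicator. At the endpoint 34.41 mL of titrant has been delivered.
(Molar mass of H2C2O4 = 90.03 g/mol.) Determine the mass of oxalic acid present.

H2C2O4 + 2 NaOH → Na2C2O4 + 2 H2O
n(NaOH) = 0.03441 L × 0.04341 mol/L = 1.494 × 10^-3 mol
From the 1:2 ratio, n(H2C2O4) = 1/2 × 1.494 × 10^-3 = 7.469 × 10^-4 mol
mass of H2C2O4 = 7.469 × 10^-4 × 90.03 g/mol = 0.06724 g

0.06724 g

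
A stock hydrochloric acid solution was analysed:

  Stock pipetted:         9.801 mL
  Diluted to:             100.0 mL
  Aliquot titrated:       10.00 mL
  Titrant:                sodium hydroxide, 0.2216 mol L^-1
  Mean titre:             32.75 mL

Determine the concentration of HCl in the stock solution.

HCl + NaOH → NaCl + H2O
n(NaOH) = 0.03275 × 0.2216 = 7.257 × 10^-3 mol
n(HCl) in the aliquot = 7.257 × 10^-3 mol (1:1 ratio)
[HCl]_dilute = 7.257 × 10^-3 / 0.01000 = 0.7257 mol/L
Dilution factor = 100.0 / 9.801 = 10.20
[HCl]_stock = 0.7257 × 10.20 = 7.405 mol/L

7.405 mol/L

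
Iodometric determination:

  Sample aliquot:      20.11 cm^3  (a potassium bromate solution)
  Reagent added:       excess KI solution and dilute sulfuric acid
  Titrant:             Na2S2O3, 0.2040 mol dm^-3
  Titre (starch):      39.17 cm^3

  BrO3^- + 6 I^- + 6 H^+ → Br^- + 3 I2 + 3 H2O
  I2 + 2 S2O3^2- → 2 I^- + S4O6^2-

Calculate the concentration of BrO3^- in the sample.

0.06622 mol/L

n(S2O3^2-) = 0.03917 × 0.2040 = 7.991 × 10^-3 mol
n(I2) = n(S2O3^2-)/2 = 3.995 × 10^-3 mol
From the 1:3 ratio, n(BrO3^-) in the aliquot = 1/3 × 3.995 × 10^-3 = 1.332 × 10^-3 mol
[BrO3^-] = 1.332 × 10^-3 / 0.02011 = 0.06622 mol/L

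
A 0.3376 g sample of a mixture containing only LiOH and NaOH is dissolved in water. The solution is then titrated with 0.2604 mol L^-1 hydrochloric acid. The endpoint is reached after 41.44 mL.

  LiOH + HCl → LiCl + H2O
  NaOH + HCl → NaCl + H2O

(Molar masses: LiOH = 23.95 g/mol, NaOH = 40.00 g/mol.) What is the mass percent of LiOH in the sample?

n(HCl) = 0.04144 × 0.2604 = 0.01079 mol
Let x = n(LiOH), y = n(NaOH).
Titrant: 1x + 1y = 0.01079;  mass: 23.95x + 40.00y = 0.3376
Solving, x = 5.859 × 10^-3 mol, y = 4.932 × 10^-3 mol
mass of LiOH = 5.859 × 10^-3 × 23.95 = 0.1403 g
% LiOH = 0.1403 / 0.3376 × 100 = 41.57 %

41.57 %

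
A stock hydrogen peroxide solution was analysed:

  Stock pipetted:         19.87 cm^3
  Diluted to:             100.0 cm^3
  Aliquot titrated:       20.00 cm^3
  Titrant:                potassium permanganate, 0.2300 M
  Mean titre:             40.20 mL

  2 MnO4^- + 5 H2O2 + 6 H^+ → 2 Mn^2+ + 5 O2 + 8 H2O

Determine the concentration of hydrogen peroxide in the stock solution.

5.817 M

n(KMnO4) = 0.04020 × 0.2300 = 9.246 × 10^-3 mol
From the 5:2 ratio, n(H2O2) in the aliquot = 5/2 × 9.246 × 10^-3 = 0.02312 mol
[H2O2]_dilute = 0.02312 / 0.02000 = 1.156 mol/L
Dilution factor = 100.0 / 19.87 = 5.033
[H2O2]_stock = 1.156 × 5.033 = 5.817 mol/L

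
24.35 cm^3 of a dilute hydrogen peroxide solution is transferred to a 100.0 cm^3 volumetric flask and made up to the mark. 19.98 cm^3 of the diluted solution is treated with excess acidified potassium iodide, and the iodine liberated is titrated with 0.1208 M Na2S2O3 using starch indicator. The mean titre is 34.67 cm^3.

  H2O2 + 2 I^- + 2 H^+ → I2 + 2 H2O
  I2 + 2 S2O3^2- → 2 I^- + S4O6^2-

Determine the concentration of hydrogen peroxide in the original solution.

0.4304 M

n(S2O3^2-) = 0.03467 × 0.1208 = 4.188 × 10^-3 mol
n(I2) = n(S2O3^2-)/2 = 2.094 × 10^-3 mol
n(H2O2) in the aliquot = 2.094 × 10^-3 mol (1:1 ratio)
[H2O2]_dilute = 2.094 × 10^-3 / 0.01998 = 0.1048 mol/L
[H2O2]_original = 0.1048 × 100.0/24.35 = 0.4304 mol/L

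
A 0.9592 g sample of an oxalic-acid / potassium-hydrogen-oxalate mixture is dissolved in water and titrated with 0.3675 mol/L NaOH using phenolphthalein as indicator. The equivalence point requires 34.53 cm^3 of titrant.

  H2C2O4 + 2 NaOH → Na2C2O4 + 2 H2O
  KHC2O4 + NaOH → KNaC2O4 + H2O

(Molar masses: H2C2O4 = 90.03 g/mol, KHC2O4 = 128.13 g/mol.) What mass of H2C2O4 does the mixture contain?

0.3611 g

n(NaOH) = 0.03453 × 0.3675 = 0.01269 mol
Let x = n(H2C2O4), y = n(KHC2O4).
Titrant: 2x + 1y = 0.01269;  mass: 90.03x + 128.13y = 0.9592
Solving, x = 4.011 × 10^-3 mol, y = 4.668 × 10^-3 mol
mass of H2C2O4 = 4.011 × 10^-3 × 90.03 = 0.3611 g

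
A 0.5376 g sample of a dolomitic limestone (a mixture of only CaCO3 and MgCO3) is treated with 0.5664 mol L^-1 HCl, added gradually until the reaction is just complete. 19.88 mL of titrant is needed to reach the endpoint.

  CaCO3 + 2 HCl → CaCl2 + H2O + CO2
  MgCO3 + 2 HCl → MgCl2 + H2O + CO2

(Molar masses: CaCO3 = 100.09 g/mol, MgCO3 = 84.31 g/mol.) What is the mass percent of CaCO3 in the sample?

74.25 %

n(HCl) = 0.01988 × 0.5664 = 0.01126 mol
Let x = n(CaCO3), y = n(MgCO3).
Titrant: 2x + 2y = 0.01126;  mass: 100.09x + 84.31y = 0.5376
Solving, x = 3.988 × 10^-3 mol, y = 1.642 × 10^-3 mol
mass of CaCO3 = 3.988 × 10^-3 × 100.09 = 0.3992 g
% CaCO3 = 0.3992 / 0.5376 × 100 = 74.25 %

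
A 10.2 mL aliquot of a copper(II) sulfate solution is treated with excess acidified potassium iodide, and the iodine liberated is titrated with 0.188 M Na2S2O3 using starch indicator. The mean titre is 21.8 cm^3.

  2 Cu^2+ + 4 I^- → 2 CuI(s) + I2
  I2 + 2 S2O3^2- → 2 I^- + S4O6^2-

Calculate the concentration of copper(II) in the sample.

n(S2O3^2-) = 0.0218 × 0.188 = 4.10 × 10^-3 mol
n(I2) = n(S2O3^2-)/2 = 2.05 × 10^-3 mol
From the 2:1 ratio, n(Cu2+) in the aliquot = 2/1 × 2.05 × 10^-3 = 4.10 × 10^-3 mol
[Cu2+] = 4.10 × 10^-3 / 0.0102 = 0.402 mol/L

0.402 M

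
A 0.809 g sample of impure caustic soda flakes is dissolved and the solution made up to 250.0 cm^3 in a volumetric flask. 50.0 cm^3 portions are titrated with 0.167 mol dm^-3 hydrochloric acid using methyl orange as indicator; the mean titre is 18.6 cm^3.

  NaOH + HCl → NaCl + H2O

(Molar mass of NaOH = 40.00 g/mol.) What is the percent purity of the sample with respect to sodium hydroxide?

76.8 %

n(HCl) per titration = 0.0186 × 0.167 = 3.11 × 10^-3 mol
n(NaOH) in each aliquot = 3.11 × 10^-3 mol (1:1 ratio)
n(NaOH) in the whole flask = 3.11 × 10^-3 × 250.0/50.0 = 0.0155 mol
mass of NaOH = 0.0155 × 40.00 = 0.621 g
% NaOH = 0.621 / 0.809 × 100 = 76.8 %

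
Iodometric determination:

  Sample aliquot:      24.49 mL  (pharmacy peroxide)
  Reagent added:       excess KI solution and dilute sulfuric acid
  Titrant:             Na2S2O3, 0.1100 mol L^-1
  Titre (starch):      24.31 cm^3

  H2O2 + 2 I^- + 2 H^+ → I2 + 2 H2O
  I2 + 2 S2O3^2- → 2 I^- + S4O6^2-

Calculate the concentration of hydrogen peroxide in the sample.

0.05460 mol/L

n(S2O3^2-) = 0.02431 × 0.1100 = 2.674 × 10^-3 mol
n(I2) = n(S2O3^2-)/2 = 1.337 × 10^-3 mol
n(H2O2) in the aliquot = 1.337 × 10^-3 mol (1:1 ratio)
[H2O2] = 1.337 × 10^-3 / 0.02449 = 0.05460 mol/L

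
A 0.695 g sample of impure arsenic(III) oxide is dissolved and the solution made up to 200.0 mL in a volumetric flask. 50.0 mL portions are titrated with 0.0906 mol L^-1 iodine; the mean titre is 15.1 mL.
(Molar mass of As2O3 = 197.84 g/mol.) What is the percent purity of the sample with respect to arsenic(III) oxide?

77.9 %

As2O3 + 2 I2 + 2 H2O → As2O5 + 4 HI
n(I2) per titration = 0.0151 × 0.0906 = 1.37 × 10^-3 mol
From the 1:2 ratio, n(As2O3) in each aliquot = 1/2 × 1.37 × 10^-3 = 6.84 × 10^-4 mol
n(As2O3) in the whole flask = 6.84 × 10^-4 × 200.0/50.0 = 2.74 × 10^-3 mol
mass of As2O3 = 2.74 × 10^-3 × 197.84 = 0.541 g
% As2O3 = 0.541 / 0.695 × 100 = 77.9 %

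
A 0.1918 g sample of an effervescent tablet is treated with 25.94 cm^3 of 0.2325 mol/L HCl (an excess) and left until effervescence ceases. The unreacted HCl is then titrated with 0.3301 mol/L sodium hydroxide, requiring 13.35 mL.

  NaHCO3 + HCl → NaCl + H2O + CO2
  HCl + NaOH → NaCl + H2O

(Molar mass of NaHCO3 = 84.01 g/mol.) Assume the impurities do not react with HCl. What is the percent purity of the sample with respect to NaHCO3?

71.14 %

n(HCl) added = 0.02594 × 0.2325 = 6.031 × 10^-3 mol
n(NaOH) used in back-titration = 0.01335 × 0.3301 = 4.407 × 10^-3 mol
n(HCl) left over = 4.407 × 10^-3 mol (1:1 ratio)
n(HCl) consumed by analyte = 6.031 × 10^-3 − 4.407 × 10^-3 = 1.624 × 10^-3 mol
n(NaHCO3) = 1.624 × 10^-3 mol (1:1 ratio)
mass of NaHCO3 = 1.624 × 10^-3 × 84.01 = 0.1365 g
% NaHCO3 = 0.1365 / 0.1918 × 100 = 71.14 %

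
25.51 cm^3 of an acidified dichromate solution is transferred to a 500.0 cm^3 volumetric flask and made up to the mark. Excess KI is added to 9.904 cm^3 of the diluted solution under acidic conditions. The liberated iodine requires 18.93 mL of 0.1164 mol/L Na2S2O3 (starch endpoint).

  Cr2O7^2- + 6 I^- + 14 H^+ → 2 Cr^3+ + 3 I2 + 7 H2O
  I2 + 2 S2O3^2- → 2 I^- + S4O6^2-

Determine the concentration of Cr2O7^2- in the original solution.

0.7268 mol/L

n(S2O3^2-) = 0.01893 × 0.1164 = 2.203 × 10^-3 mol
n(I2) = n(S2O3^2-)/2 = 1.102 × 10^-3 mol
From the 1:3 ratio, n(Cr2O7^2-) in the aliquot = 1/3 × 1.102 × 10^-3 = 3.672 × 10^-4 mol
[Cr2O7^2-]_dilute = 3.672 × 10^-4 / 0.009904 = 0.03708 mol/L
[Cr2O7^2-]_original = 0.03708 × 500.0/25.51 = 0.7268 mol/L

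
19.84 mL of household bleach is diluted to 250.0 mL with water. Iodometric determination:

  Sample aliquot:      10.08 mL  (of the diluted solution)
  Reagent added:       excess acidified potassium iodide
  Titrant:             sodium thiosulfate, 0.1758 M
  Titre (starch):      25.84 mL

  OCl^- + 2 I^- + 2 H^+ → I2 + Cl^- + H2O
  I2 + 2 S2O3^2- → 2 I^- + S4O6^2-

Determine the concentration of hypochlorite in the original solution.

2.839 M

n(S2O3^2-) = 0.02584 × 0.1758 = 4.543 × 10^-3 mol
n(I2) = n(S2O3^2-)/2 = 2.271 × 10^-3 mol
n(OCl^-) in the aliquot = 2.271 × 10^-3 mol (1:1 ratio)
[OCl^-]_dilute = 2.271 × 10^-3 / 0.01008 = 0.2253 mol/L
[OCl^-]_original = 0.2253 × 250.0/19.84 = 2.839 mol/L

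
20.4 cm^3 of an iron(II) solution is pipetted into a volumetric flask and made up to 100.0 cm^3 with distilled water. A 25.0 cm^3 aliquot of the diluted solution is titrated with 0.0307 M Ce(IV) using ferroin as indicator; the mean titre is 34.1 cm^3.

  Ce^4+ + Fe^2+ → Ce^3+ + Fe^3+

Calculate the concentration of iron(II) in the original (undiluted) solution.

n(Ce4+) = 0.0341 × 0.0307 = 1.05 × 10^-3 mol
n(Fe2+) in the aliquot = 1.05 × 10^-3 mol (1:1 ratio)
[Fe2+]_dilute = 1.05 × 10^-3 / 0.0250 = 0.0419 mol/L
Dilution factor = 100.0 / 20.4 = 4.902
[Fe2+]_stock = 0.0419 × 4.902 = 0.205 mol/L

0.205 M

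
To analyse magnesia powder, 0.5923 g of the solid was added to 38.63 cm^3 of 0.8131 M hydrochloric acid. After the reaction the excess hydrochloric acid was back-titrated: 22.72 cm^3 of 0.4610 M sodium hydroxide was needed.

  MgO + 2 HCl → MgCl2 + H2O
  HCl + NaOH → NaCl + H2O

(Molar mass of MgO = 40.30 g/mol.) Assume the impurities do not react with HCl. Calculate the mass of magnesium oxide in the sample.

n(HCl) added = 0.03863 × 0.8131 = 0.03141 mol
n(NaOH) used in back-titration = 0.02272 × 0.4610 = 0.01047 mol
n(HCl) left over = 0.01047 mol (1:1 ratio)
n(HCl) consumed by analyte = 0.03141 − 0.01047 = 0.02094 mol
From the 1:2 ratio, n(MgO) = 1/2 × 0.02094 = 0.01047 mol
mass of MgO = 0.01047 × 40.30 = 0.4219 g

0.4219 g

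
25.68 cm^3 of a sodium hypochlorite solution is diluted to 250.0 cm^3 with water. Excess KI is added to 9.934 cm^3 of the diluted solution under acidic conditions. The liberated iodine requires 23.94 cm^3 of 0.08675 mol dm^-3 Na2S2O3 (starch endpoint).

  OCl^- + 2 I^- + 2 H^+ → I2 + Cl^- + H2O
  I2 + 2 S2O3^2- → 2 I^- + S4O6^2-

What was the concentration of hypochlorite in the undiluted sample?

1.018 mol/L

n(S2O3^2-) = 0.02394 × 0.08675 = 2.077 × 10^-3 mol
n(I2) = n(S2O3^2-)/2 = 1.038 × 10^-3 mol
n(OCl^-) in the aliquot = 1.038 × 10^-3 mol (1:1 ratio)
[OCl^-]_dilute = 1.038 × 10^-3 / 0.009934 = 0.1045 mol/L
[OCl^-]_original = 0.1045 × 250.0/25.68 = 1.018 mol/L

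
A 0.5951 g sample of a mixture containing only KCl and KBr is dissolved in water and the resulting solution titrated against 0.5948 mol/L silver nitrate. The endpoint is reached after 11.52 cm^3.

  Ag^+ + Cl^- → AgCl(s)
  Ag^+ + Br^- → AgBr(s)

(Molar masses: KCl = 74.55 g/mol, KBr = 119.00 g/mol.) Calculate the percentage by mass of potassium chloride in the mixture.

62.09 %

n(AgNO3) = 0.01152 × 0.5948 = 6.852 × 10^-3 mol
Let x = n(KCl), y = n(KBr).
Titrant: 1x + 1y = 6.852 × 10^-3;  mass: 74.55x + 119.00y = 0.5951
Solving, x = 4.956 × 10^-3 mol, y = 1.896 × 10^-3 mol
mass of KCl = 4.956 × 10^-3 × 74.55 = 0.3695 g
% KCl = 0.3695 / 0.5951 × 100 = 62.09 %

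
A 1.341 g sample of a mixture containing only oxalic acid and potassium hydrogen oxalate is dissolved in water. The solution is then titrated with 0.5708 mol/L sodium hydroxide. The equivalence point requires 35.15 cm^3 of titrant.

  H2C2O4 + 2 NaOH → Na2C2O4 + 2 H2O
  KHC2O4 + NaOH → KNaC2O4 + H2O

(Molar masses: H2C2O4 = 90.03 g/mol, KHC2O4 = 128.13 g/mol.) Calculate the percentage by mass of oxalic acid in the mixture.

n(NaOH) = 0.03515 × 0.5708 = 0.02006 mol
Let x = n(H2C2O4), y = n(KHC2O4).
Titrant: 2x + 1y = 0.02006;  mass: 90.03x + 128.13y = 1.341
Solving, x = 7.398 × 10^-3 mol, y = 5.268 × 10^-3 mol
mass of H2C2O4 = 7.398 × 10^-3 × 90.03 = 0.6660 g
% H2C2O4 = 0.6660 / 1.341 × 100 = 49.67 %

49.67 %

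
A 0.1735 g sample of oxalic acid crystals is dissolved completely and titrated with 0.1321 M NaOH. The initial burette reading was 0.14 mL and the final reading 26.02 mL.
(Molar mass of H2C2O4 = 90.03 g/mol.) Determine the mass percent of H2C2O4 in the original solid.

H2C2O4 + 2 NaOH → Na2C2O4 + 2 H2O
n(NaOH) = 0.02588 L × 0.1321 mol/L = 3.419 × 10^-3 mol
From the 1:2 ratio, n(H2C2O4) = 1/2 × 3.419 × 10^-3 = 1.709 × 10^-3 mol
mass of H2C2O4 = 1.709 × 10^-3 × 90.03 g/mol = 0.1539 g
% H2C2O4 = 0.1539 / 0.1735 × 100 = 88.70 %

88.70 %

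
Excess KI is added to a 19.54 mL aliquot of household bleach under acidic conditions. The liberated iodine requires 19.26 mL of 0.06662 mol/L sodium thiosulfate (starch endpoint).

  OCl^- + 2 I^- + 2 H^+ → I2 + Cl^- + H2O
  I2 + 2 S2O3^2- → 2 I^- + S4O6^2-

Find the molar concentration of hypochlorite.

n(S2O3^2-) = 0.01926 × 0.06662 = 1.283 × 10^-3 mol
n(I2) = n(S2O3^2-)/2 = 6.416 × 10^-4 mol
n(OCl^-) in the aliquot = 6.416 × 10^-4 mol (1:1 ratio)
[OCl^-] = 6.416 × 10^-4 / 0.01954 = 0.03283 mol/L

0.03283 mol/L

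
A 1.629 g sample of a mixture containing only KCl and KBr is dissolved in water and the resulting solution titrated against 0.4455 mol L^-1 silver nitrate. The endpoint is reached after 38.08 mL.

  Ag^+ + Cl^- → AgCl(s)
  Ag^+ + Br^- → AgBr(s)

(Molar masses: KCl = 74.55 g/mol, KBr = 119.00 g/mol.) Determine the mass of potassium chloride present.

n(AgNO3) = 0.03808 × 0.4455 = 0.01696 mol
Let x = n(KCl), y = n(KBr).
Titrant: 1x + 1y = 0.01696;  mass: 74.55x + 119.00y = 1.629
Solving, x = 8.769 × 10^-3 mol, y = 8.195 × 10^-3 mol
mass of KCl = 8.769 × 10^-3 × 74.55 = 0.6537 g

0.6537 g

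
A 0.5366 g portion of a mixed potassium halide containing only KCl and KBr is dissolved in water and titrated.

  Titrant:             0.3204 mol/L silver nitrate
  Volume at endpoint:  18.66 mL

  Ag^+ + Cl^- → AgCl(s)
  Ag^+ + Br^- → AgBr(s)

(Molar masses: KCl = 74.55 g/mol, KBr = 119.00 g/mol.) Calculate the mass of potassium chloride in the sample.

n(AgNO3) = 0.01866 × 0.3204 = 5.979 × 10^-3 mol
Let x = n(KCl), y = n(KBr).
Titrant: 1x + 1y = 5.979 × 10^-3;  mass: 74.55x + 119.00y = 0.5366
Solving, x = 3.934 × 10^-3 mol, y = 2.045 × 10^-3 mol
mass of KCl = 3.934 × 10^-3 × 74.55 = 0.2933 g

0.2933 g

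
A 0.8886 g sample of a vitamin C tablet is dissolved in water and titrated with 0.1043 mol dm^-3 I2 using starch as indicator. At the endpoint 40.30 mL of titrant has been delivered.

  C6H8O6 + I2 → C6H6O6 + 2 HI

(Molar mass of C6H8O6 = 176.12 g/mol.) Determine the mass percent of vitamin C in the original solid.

83.31 %

n(I2) = 0.04030 L × 0.1043 mol/L = 4.203 × 10^-3 mol
n(C6H8O6) = 4.203 × 10^-3 mol (1:1 ratio)
mass of C6H8O6 = 4.203 × 10^-3 × 176.12 g/mol = 0.7403 g
% C6H8O6 = 0.7403 / 0.8886 × 100 = 83.31 %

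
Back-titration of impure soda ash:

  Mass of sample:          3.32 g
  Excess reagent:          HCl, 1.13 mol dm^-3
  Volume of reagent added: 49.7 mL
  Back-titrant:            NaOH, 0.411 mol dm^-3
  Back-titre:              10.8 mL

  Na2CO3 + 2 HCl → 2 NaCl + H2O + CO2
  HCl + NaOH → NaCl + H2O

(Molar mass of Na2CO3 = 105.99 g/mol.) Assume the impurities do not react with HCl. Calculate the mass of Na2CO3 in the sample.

n(HCl) added = 0.0497 × 1.13 = 0.0562 mol
n(NaOH) used in back-titration = 0.0108 × 0.411 = 4.44 × 10^-3 mol
n(HCl) left over = 4.44 × 10^-3 mol (1:1 ratio)
n(HCl) consumed by analyte = 0.0562 − 4.44 × 10^-3 = 0.0517 mol
From the 1:2 ratio, n(Na2CO3) = 1/2 × 0.0517 = 0.0259 mol
mass of Na2CO3 = 0.0259 × 105.99 = 2.74 g

2.74 g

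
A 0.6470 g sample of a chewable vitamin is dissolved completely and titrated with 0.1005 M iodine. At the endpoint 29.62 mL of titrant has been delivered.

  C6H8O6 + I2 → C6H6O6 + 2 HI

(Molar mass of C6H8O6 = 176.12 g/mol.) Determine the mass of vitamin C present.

n(I2) = 0.02962 L × 0.1005 mol/L = 2.977 × 10^-3 mol
n(C6H8O6) = 2.977 × 10^-3 mol (1:1 ratio)
mass of C6H8O6 = 2.977 × 10^-3 × 176.12 g/mol = 0.5243 g

0.5243 g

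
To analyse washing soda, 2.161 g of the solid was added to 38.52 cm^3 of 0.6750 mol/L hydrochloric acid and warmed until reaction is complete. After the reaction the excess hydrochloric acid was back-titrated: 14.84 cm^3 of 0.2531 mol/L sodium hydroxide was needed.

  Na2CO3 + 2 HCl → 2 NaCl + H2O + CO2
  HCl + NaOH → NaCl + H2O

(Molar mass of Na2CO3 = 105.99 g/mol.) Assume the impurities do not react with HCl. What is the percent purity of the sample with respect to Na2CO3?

54.55 %

n(HCl) added = 0.03852 × 0.6750 = 0.02600 mol
n(NaOH) used in back-titration = 0.01484 × 0.2531 = 3.756 × 10^-3 mol
n(HCl) left over = 3.756 × 10^-3 mol (1:1 ratio)
n(HCl) consumed by analyte = 0.02600 − 3.756 × 10^-3 = 0.02224 mol
From the 1:2 ratio, n(Na2CO3) = 1/2 × 0.02224 = 0.01112 mol
mass of Na2CO3 = 0.01112 × 105.99 = 1.179 g
% Na2CO3 = 1.179 / 2.161 × 100 = 54.55 %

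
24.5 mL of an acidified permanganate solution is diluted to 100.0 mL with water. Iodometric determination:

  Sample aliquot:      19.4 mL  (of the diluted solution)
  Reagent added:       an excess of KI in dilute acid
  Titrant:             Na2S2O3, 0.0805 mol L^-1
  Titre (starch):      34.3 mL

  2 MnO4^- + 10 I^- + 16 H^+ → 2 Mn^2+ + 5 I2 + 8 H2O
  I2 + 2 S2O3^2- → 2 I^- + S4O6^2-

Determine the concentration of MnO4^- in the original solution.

0.116 mol/L

n(S2O3^2-) = 0.0343 × 0.0805 = 2.76 × 10^-3 mol
n(I2) = n(S2O3^2-)/2 = 1.38 × 10^-3 mol
From the 2:5 ratio, n(MnO4^-) in the aliquot = 2/5 × 1.38 × 10^-3 = 5.52 × 10^-4 mol
[MnO4^-]_dilute = 5.52 × 10^-4 / 0.0194 = 0.0285 mol/L
[MnO4^-]_original = 0.0285 × 100.0/24.5 = 0.116 mol/L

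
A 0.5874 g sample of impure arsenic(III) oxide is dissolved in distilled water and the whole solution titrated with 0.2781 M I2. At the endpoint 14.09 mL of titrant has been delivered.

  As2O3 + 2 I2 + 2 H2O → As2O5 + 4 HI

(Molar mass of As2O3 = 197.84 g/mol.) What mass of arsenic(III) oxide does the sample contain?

n(I2) = 0.01409 L × 0.2781 mol/L = 3.918 × 10^-3 mol
From the 1:2 ratio, n(As2O3) = 1/2 × 3.918 × 10^-3 = 1.959 × 10^-3 mol
mass of As2O3 = 1.959 × 10^-3 × 197.84 g/mol = 0.3876 g

0.3876 g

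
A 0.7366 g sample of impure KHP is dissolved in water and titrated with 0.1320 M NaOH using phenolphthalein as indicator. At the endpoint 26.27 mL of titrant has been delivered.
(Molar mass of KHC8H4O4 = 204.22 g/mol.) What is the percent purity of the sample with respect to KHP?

KHC8H4O4 + NaOH → KNaC8H4O4 + H2O
n(NaOH) = 0.02627 L × 0.1320 mol/L = 3.468 × 10^-3 mol
n(KHC8H4O4) = 3.468 × 10^-3 mol (1:1 ratio)
mass of KHC8H4O4 = 3.468 × 10^-3 × 204.22 g/mol = 0.7082 g
% KHC8H4O4 = 0.7082 / 0.7366 × 100 = 96.14 %

96.14 %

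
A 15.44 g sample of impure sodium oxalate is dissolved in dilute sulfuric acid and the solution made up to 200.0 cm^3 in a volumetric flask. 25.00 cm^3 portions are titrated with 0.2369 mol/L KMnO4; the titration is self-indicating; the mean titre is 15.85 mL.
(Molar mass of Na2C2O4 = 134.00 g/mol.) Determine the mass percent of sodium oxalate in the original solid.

2 MnO4^- + 5 C2O4^2- + 16 H^+ → 2 Mn^2+ + 10 CO2 + 8 H2O
n(KMnO4) per titration = 0.01585 × 0.2369 = 3.755 × 10^-3 mol
From the 5:2 ratio, n(Na2C2O4) in each aliquot = 5/2 × 3.755 × 10^-3 = 9.387 × 10^-3 mol
n(Na2C2O4) in the whole flask = 9.387 × 10^-3 × 200.0/25.00 = 0.07510 mol
mass of Na2C2O4 = 0.07510 × 134.00 = 10.06 g
% Na2C2O4 = 10.06 / 15.44 × 100 = 65.18 %

65.18 %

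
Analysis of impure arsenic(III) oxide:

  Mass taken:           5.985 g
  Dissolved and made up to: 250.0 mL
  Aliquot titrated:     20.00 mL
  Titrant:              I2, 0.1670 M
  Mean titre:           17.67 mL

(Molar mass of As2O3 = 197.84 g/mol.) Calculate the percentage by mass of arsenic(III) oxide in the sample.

60.97 %

As2O3 + 2 I2 + 2 H2O → As2O5 + 4 HI
n(I2) per titration = 0.01767 × 0.1670 = 2.951 × 10^-3 mol
From the 1:2 ratio, n(As2O3) in each aliquot = 1/2 × 2.951 × 10^-3 = 1.475 × 10^-3 mol
n(As2O3) in the whole flask = 1.475 × 10^-3 × 250.0/20.00 = 0.01844 mol
mass of As2O3 = 0.01844 × 197.84 = 3.649 g
% As2O3 = 3.649 / 5.985 × 100 = 60.97 %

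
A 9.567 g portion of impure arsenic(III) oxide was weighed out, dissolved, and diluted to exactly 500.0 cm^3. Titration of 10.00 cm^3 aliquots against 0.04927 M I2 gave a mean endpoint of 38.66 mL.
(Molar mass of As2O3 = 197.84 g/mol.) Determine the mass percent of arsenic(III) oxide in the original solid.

98.47 %

As2O3 + 2 I2 + 2 H2O → As2O5 + 4 HI
n(I2) per titration = 0.03866 × 0.04927 = 1.905 × 10^-3 mol
From the 1:2 ratio, n(As2O3) in each aliquot = 1/2 × 1.905 × 10^-3 = 9.524 × 10^-4 mol
n(As2O3) in the whole flask = 9.524 × 10^-4 × 500.0/10.00 = 0.04762 mol
mass of As2O3 = 0.04762 × 197.84 = 9.421 g
% As2O3 = 9.421 / 9.567 × 100 = 98.47 %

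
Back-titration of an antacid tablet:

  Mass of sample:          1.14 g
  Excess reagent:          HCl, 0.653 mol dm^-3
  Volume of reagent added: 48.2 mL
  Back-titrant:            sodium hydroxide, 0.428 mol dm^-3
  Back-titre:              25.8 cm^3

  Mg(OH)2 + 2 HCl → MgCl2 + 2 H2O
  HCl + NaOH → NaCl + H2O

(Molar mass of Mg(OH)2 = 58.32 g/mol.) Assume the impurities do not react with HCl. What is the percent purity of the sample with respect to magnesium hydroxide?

n(HCl) added = 0.0482 × 0.653 = 0.0315 mol
n(NaOH) used in back-titration = 0.0258 × 0.428 = 0.0110 mol
n(HCl) left over = 0.0110 mol (1:1 ratio)
n(HCl) consumed by analyte = 0.0315 − 0.0110 = 0.0204 mol
From the 1:2 ratio, n(Mg(OH)2) = 1/2 × 0.0204 = 0.0102 mol
mass of Mg(OH)2 = 0.0102 × 58.32 = 0.596 g
% Mg(OH)2 = 0.596 / 1.14 × 100 = 52.3 %

52.3 %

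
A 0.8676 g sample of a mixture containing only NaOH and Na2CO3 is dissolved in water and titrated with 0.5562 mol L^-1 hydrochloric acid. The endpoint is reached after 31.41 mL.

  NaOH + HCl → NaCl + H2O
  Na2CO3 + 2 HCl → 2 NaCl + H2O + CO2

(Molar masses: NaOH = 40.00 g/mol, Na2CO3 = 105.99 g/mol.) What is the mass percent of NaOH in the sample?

n(HCl) = 0.03141 × 0.5562 = 0.01747 mol
Let x = n(NaOH), y = n(Na2CO3).
Titrant: 1x + 2y = 0.01747;  mass: 40.00x + 105.99y = 0.8676
Solving, x = 4.481 × 10^-3 mol, y = 6.494 × 10^-3 mol
mass of NaOH = 4.481 × 10^-3 × 40.00 = 0.1793 g
% NaOH = 0.1793 / 0.8676 × 100 = 20.66 %

20.66 %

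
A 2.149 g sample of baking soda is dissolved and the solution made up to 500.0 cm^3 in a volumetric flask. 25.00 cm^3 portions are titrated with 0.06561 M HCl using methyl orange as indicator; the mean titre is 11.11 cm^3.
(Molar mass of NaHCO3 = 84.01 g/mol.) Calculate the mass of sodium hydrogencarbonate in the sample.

NaHCO3 + HCl → NaCl + H2O + CO2
n(HCl) per titration = 0.01111 × 0.06561 = 7.289 × 10^-4 mol
n(NaHCO3) in each aliquot = 7.289 × 10^-4 mol (1:1 ratio)
n(NaHCO3) in the whole flask = 7.289 × 10^-4 × 500.0/25.00 = 0.01458 mol
mass of NaHCO3 = 0.01458 × 84.01 = 1.225 g

1.225 g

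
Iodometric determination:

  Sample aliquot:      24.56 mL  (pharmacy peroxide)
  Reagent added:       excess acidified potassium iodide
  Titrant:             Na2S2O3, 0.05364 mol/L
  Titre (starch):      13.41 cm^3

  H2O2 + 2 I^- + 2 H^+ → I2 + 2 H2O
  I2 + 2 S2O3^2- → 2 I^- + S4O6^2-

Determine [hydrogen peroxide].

0.01464 mol/L

n(S2O3^2-) = 0.01341 × 0.05364 = 7.193 × 10^-4 mol
n(I2) = n(S2O3^2-)/2 = 3.597 × 10^-4 mol
n(H2O2) in the aliquot = 3.597 × 10^-4 mol (1:1 ratio)
[H2O2] = 3.597 × 10^-4 / 0.02456 = 0.01464 mol/L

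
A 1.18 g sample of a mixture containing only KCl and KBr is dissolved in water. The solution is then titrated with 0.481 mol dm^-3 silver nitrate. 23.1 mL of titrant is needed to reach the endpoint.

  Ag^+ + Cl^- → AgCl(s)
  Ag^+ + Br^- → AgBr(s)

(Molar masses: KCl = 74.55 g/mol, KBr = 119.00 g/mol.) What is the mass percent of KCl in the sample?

n(AgNO3) = 0.0231 × 0.481 = 0.0111 mol
Let x = n(KCl), y = n(KBr).
Titrant: 1x + 1y = 0.0111;  mass: 74.55x + 119.00y = 1.18
Solving, x = 3.20 × 10^-3 mol, y = 7.91 × 10^-3 mol
mass of KCl = 3.20 × 10^-3 × 74.55 = 0.239 g
% KCl = 0.239 / 1.18 × 100 = 20.2 %

20.2 %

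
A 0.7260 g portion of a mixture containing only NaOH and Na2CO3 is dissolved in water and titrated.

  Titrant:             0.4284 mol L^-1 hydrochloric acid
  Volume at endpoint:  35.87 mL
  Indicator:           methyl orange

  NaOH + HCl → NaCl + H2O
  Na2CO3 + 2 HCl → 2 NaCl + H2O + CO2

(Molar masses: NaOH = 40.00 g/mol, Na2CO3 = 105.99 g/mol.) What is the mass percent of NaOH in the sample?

n(HCl) = 0.03587 × 0.4284 = 0.01537 mol
Let x = n(NaOH), y = n(Na2CO3).
Titrant: 1x + 2y = 0.01537;  mass: 40.00x + 105.99y = 0.7260
Solving, x = 6.799 × 10^-3 mol, y = 4.284 × 10^-3 mol
mass of NaOH = 6.799 × 10^-3 × 40.00 = 0.2720 g
% NaOH = 0.2720 / 0.7260 × 100 = 37.46 %

37.46 %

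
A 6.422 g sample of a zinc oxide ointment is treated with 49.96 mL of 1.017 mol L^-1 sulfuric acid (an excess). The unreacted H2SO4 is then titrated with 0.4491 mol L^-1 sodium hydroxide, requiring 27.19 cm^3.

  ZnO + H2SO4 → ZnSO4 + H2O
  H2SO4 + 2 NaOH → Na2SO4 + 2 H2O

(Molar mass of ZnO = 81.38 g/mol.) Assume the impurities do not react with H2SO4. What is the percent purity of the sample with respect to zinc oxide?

n(H2SO4) added = 0.04996 × 1.017 = 0.05081 mol
n(NaOH) used in back-titration = 0.02719 × 0.4491 = 0.01221 mol
From the 1:2 ratio, n(H2SO4) left over = 1/2 × 0.01221 = 6.106 × 10^-3 mol
n(H2SO4) consumed by analyte = 0.05081 − 6.106 × 10^-3 = 0.04470 mol
n(ZnO) = 0.04470 mol (1:1 ratio)
mass of ZnO = 0.04470 × 81.38 = 3.638 g
% ZnO = 3.638 / 6.422 × 100 = 56.65 %

56.65 %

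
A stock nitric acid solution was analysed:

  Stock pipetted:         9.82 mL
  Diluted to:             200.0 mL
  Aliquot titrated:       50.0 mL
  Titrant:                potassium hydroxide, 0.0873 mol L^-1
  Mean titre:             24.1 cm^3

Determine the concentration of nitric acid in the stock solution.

0.857 mol/L

HNO3 + KOH → KNO3 + H2O
n(KOH) = 0.0241 × 0.0873 = 2.10 × 10^-3 mol
n(HNO3) in the aliquot = 2.10 × 10^-3 mol (1:1 ratio)
[HNO3]_dilute = 2.10 × 10^-3 / 0.0500 = 0.0421 mol/L
Dilution factor = 200.0 / 9.82 = 20.37
[HNO3]_stock = 0.0421 × 20.37 = 0.857 mol/L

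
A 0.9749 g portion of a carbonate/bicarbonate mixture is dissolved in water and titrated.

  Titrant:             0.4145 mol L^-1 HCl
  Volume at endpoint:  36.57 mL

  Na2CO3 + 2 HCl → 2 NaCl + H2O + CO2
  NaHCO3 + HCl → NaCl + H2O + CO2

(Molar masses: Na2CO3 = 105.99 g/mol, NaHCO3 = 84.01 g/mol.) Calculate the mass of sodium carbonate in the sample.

n(HCl) = 0.03657 × 0.4145 = 0.01516 mol
Let x = n(Na2CO3), y = n(NaHCO3).
Titrant: 2x + 1y = 0.01516;  mass: 105.99x + 84.01y = 0.9749
Solving, x = 4.813 × 10^-3 mol, y = 5.532 × 10^-3 mol
mass of Na2CO3 = 4.813 × 10^-3 × 105.99 = 0.5101 g

0.5101 g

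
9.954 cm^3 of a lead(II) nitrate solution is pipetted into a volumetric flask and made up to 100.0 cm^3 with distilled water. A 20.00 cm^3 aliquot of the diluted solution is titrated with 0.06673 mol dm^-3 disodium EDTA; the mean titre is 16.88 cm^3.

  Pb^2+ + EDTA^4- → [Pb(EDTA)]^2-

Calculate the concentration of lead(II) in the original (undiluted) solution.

0.5658 mol/L

n(EDTA) = 0.01688 × 0.06673 = 1.126 × 10^-3 mol
n(Pb2+) in the aliquot = 1.126 × 10^-3 mol (1:1 ratio)
[Pb2+]_dilute = 1.126 × 10^-3 / 0.02000 = 0.05632 mol/L
Dilution factor = 100.0 / 9.954 = 10.05
[Pb2+]_stock = 0.05632 × 10.05 = 0.5658 mol/L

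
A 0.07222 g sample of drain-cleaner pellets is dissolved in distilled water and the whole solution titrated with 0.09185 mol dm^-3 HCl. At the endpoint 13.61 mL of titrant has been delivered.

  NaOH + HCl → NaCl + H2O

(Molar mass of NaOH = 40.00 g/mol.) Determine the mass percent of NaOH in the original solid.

n(HCl) = 0.01361 L × 0.09185 mol/L = 1.250 × 10^-3 mol
n(NaOH) = 1.250 × 10^-3 mol (1:1 ratio)
mass of NaOH = 1.250 × 10^-3 × 40.00 g/mol = 0.05000 g
% NaOH = 0.05000 / 0.07222 × 100 = 69.24 %

69.24 %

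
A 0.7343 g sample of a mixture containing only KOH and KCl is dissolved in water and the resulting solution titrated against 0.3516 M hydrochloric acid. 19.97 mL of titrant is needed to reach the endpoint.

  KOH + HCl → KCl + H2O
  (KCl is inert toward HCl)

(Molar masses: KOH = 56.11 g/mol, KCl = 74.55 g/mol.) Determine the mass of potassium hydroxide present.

n(HCl) = 0.01997 × 0.3516 = 7.021 × 10^-3 mol
Let x = n(KOH), y = n(KCl).
Titrant: 1x = 7.021 × 10^-3;  mass: 56.11x + 74.55y = 0.7343
Solving, x = 7.021 × 10^-3 mol, y = 4.565 × 10^-3 mol
mass of KOH = 7.021 × 10^-3 × 56.11 = 0.3940 g

0.3940 g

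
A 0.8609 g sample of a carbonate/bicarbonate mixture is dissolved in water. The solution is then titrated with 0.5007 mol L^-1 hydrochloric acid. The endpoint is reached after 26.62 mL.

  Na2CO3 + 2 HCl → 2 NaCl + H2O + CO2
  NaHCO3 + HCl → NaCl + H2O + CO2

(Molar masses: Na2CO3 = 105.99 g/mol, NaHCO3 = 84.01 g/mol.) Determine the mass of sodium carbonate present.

n(HCl) = 0.02662 × 0.5007 = 0.01333 mol
Let x = n(Na2CO3), y = n(NaHCO3).
Titrant: 2x + 1y = 0.01333;  mass: 105.99x + 84.01y = 0.8609
Solving, x = 4.173 × 10^-3 mol, y = 4.983 × 10^-3 mol
mass of Na2CO3 = 4.173 × 10^-3 × 105.99 = 0.4423 g

0.4423 g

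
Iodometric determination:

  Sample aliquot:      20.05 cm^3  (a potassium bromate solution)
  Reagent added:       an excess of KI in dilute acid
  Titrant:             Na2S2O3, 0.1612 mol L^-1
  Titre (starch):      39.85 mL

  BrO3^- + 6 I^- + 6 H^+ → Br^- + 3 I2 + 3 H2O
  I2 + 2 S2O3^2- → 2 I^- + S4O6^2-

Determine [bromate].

0.05340 mol/L

n(S2O3^2-) = 0.03985 × 0.1612 = 6.424 × 10^-3 mol
n(I2) = n(S2O3^2-)/2 = 3.212 × 10^-3 mol
From the 1:3 ratio, n(BrO3^-) in the aliquot = 1/3 × 3.212 × 10^-3 = 1.071 × 10^-3 mol
[BrO3^-] = 1.071 × 10^-3 / 0.02005 = 0.05340 mol/L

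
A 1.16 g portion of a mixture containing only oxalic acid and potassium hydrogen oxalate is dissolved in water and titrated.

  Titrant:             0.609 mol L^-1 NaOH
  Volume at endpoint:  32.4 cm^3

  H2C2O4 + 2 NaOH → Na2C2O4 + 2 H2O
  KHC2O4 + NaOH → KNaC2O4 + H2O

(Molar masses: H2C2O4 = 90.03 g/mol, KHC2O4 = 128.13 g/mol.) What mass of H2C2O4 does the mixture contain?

0.741 g

n(NaOH) = 0.0324 × 0.609 = 0.0197 mol
Let x = n(H2C2O4), y = n(KHC2O4).
Titrant: 2x + 1y = 0.0197;  mass: 90.03x + 128.13y = 1.16
Solving, x = 8.23 × 10^-3 mol, y = 3.27 × 10^-3 mol
mass of H2C2O4 = 8.23 × 10^-3 × 90.03 = 0.741 g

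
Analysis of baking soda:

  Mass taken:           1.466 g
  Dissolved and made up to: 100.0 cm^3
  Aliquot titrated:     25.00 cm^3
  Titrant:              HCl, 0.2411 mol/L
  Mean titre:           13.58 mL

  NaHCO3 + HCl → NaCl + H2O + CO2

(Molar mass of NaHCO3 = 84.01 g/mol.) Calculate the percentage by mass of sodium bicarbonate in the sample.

75.05 %

n(HCl) per titration = 0.01358 × 0.2411 = 3.274 × 10^-3 mol
n(NaHCO3) in each aliquot = 3.274 × 10^-3 mol (1:1 ratio)
n(NaHCO3) in the whole flask = 3.274 × 10^-3 × 100.0/25.00 = 0.01310 mol
mass of NaHCO3 = 0.01310 × 84.01 = 1.100 g
% NaHCO3 = 1.100 / 1.466 × 100 = 75.05 %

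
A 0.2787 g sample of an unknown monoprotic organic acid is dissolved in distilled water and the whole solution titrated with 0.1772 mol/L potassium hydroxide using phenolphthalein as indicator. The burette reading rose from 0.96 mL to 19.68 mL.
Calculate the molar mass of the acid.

84.02 g/mol

n(KOH) = 0.01872 L × 0.1772 mol/L = 3.317 × 10^-3 mol
n(HA) = 3.317 × 10^-3 mol (1:1 ratio)
M = m / n = 0.2787 g / 3.317 × 10^-3 mol = 84.02 g/mol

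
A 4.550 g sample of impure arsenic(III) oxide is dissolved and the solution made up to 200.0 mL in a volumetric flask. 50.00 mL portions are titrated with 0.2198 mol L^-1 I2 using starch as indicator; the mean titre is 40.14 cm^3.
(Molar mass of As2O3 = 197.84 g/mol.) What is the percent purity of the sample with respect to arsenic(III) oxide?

As2O3 + 2 I2 + 2 H2O → As2O5 + 4 HI
n(I2) per titration = 0.04014 × 0.2198 = 8.823 × 10^-3 mol
From the 1:2 ratio, n(As2O3) in each aliquot = 1/2 × 8.823 × 10^-3 = 4.411 × 10^-3 mol
n(As2O3) in the whole flask = 4.411 × 10^-3 × 200.0/50.00 = 0.01765 mol
mass of As2O3 = 0.01765 × 197.84 = 3.491 g
% As2O3 = 3.491 / 4.550 × 100 = 76.73 %

76.73 %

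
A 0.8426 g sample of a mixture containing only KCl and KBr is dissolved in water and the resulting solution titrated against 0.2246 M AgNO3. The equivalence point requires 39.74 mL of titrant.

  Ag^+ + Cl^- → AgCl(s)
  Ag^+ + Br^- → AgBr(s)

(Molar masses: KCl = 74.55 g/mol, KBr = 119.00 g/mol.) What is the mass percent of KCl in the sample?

n(AgNO3) = 0.03974 × 0.2246 = 8.926 × 10^-3 mol
Let x = n(KCl), y = n(KBr).
Titrant: 1x + 1y = 8.926 × 10^-3;  mass: 74.55x + 119.00y = 0.8426
Solving, x = 4.939 × 10^-3 mol, y = 3.986 × 10^-3 mol
mass of KCl = 4.939 × 10^-3 × 74.55 = 0.3682 g
% KCl = 0.3682 / 0.8426 × 100 = 43.70 %

43.70 %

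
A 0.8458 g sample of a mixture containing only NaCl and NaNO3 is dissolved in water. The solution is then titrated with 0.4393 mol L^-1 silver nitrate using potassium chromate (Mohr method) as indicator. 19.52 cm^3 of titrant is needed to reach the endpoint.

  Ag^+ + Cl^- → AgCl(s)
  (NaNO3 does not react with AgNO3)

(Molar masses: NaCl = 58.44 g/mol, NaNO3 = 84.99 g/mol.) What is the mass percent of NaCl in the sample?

59.25 %

n(AgNO3) = 0.01952 × 0.4393 = 8.575 × 10^-3 mol
Let x = n(NaCl), y = n(NaNO3).
Titrant: 1x = 8.575 × 10^-3;  mass: 58.44x + 84.99y = 0.8458
Solving, x = 8.575 × 10^-3 mol, y = 4.055 × 10^-3 mol
mass of NaCl = 8.575 × 10^-3 × 58.44 = 0.5011 g
% NaCl = 0.5011 / 0.8458 × 100 = 59.25 %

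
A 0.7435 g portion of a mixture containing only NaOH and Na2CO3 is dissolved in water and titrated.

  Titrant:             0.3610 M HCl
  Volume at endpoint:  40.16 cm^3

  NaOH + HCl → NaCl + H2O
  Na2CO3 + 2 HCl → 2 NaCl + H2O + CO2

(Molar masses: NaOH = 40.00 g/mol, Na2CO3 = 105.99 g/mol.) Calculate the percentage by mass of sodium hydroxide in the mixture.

n(HCl) = 0.04016 × 0.3610 = 0.01450 mol
Let x = n(NaOH), y = n(Na2CO3).
Titrant: 1x + 2y = 0.01450;  mass: 40.00x + 105.99y = 0.7435
Solving, x = 1.909 × 10^-3 mol, y = 6.294 × 10^-3 mol
mass of NaOH = 1.909 × 10^-3 × 40.00 = 0.07636 g
% NaOH = 0.07636 / 0.7435 × 100 = 10.27 %

10.27 %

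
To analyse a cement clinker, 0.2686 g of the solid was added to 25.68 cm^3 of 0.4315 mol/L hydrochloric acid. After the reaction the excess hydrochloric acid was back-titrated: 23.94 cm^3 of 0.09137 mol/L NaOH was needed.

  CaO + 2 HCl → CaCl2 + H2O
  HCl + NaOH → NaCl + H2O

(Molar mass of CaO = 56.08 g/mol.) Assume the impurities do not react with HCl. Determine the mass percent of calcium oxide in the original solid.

n(HCl) added = 0.02568 × 0.4315 = 0.01108 mol
n(NaOH) used in back-titration = 0.02394 × 0.09137 = 2.187 × 10^-3 mol
n(HCl) left over = 2.187 × 10^-3 mol (1:1 ratio)
n(HCl) consumed by analyte = 0.01108 − 2.187 × 10^-3 = 8.894 × 10^-3 mol
From the 1:2 ratio, n(CaO) = 1/2 × 8.894 × 10^-3 = 4.447 × 10^-3 mol
mass of CaO = 4.447 × 10^-3 × 56.08 = 0.2494 g
% CaO = 0.2494 / 0.2686 × 100 = 92.84 %

92.84 %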